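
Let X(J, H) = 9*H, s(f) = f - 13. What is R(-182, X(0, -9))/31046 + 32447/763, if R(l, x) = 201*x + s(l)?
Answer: 497389187/11844049 ≈ 41.995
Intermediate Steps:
s(f) = -13 + f
R(l, x) = -13 + l + 201*x (R(l, x) = 201*x + (-13 + l) = -13 + l + 201*x)
R(-182, X(0, -9))/31046 + 32447/763 = (-13 - 182 + 201*(9*(-9)))/31046 + 32447/763 = (-13 - 182 + 201*(-81))*(1/31046) + 32447*(1/763) = (-13 - 182 - 16281)*(1/31046) + 32447/763 = -16476*1/31046 + 32447/763 = -8238/15523 + 32447/763 = 497389187/11844049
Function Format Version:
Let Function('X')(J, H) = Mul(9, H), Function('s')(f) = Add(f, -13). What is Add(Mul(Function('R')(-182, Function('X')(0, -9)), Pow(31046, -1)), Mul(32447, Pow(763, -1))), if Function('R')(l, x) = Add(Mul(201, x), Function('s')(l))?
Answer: Rational(497389187, 11844049) ≈ 41.995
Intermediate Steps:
Function('s')(f) = Add(-13, f)
Function('R')(l, x) = Add(-13, l, Mul(201, x)) (Function('R')(l, x) = Add(Mul(201, x), Add(-13, l)) = Add(-13, l, Mul(201, x)))
Add(Mul(Function('R')(-182, Function('X')(0, -9)), Pow(31046, -1)), Mul(32447, Pow(763, -1))) = Add(Mul(Add(-13, -182, Mul(201, Mul(9, -9))), Pow(31046, -1)), Mul(32447, Pow(763, -1))) = Add(Mul(Add(-13, -182, Mul(201, -81)), Rational(1, 31046)), Mul(32447, Rational(1, 763))) = Add(Mul(Add(-13, -182, -16281), Rational(1, 31046)), Rational(32447, 763)) = Add(Mul(-16476, Rational(1, 31046)), Rational(32447, 763)) = Add(Rational(-8238, 15523), Rational(32447, 763)) = Rational(497389187, 11844049)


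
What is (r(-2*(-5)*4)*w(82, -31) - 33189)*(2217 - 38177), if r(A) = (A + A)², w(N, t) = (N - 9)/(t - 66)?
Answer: 132567726680/97 ≈ 1.3667e+9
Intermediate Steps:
w(N, t) = (-9 + N)/(-66 + t)
r(A) = 4*A² (r(A) = (2*A)² = 4*A²)
(r(-2*(-5)*4)*w(82, -31) - 33189)*(2217 - 38177) = ((4*(-2*(-5)*4)²)*((-9 + 82)/(-66 - 31)) - 33189)*(2217 - 38177) = ((4*(10*4)²)*(73/(-97)) - 33189)*(-35960) = ((4*40²)*(-1/97*73) - 33189)*(-35960) = ((4*1600)*(-73/97) - 33189)*(-35960) = (6400*(-73/97) - 33189)*(-35960) = (-467200/97 - 33189)*(-35960) = -3686533/97*(-35960) = 132567726680/97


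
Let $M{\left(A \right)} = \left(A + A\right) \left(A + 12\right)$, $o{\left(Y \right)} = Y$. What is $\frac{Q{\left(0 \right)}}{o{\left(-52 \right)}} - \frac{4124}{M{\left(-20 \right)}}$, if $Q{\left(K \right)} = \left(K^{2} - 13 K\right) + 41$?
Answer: $- \frac{14223}{1040} \approx -13.676$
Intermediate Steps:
$Q{\left(K \right)} = 41 + K^{2} - 13 K$
$M{\left(A \right)} = 2 A \left(12 + A\right)$
$\frac{Q{\left(0 \right)}}{o{\left(-52 \right)}} - \frac{4124}{M{\left(-20 \right)}} = \frac{41 + 0^{2} - 0}{-52} - \frac{4124}{2 \left(-20\right) \left(12 - 20\right)} = \left(41 + 0 + 0\right) \left(- \frac{1}{52}\right) - \frac{4124}{2 \left(-20\right) \left(-8\right)} = 41 \left(- \frac{1}{52}\right) - \frac{4124}{320} = - \frac{41}{52} - \frac{1031}{80} = - \frac{14223}{1040}$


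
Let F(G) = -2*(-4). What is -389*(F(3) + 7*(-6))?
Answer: 13226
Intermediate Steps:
F(G) = 8
-389*(F(3) + 7*(-6)) = -389*(8 + 7*(-6)) = -389*(8 - 42) = -389*(-34) = 13226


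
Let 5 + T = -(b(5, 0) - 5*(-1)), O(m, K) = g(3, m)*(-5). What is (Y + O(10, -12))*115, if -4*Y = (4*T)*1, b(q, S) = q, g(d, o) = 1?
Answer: 1150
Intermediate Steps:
O(m, K) = -5 (O(m, K) = 1*(-5) = -5)
T = -15 (T = -5 - (5 - 5*(-1)) = -5 - (5 + 5) = -5 - 1*10 = -5 - 10 = -15)
Y = 15 (Y = -4*(-15)/4 = -(-15) = -1/4*(-60) = 15)
(Y + O(10, -12))*115 = (15 - 5)*115 = 10*115 = 1150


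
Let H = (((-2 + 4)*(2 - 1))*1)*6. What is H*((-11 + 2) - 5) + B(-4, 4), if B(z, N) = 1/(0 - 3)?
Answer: -505/3 ≈ -168.33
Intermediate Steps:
B(z, N) = -1/3 (B(z, N) = 1/(-3) = -1/3)
H = 12 (H = ((2*1)*1)*6 = (2*1)*6 = 2*6 = 12)
H*((-11 + 2) - 5) + B(-4, 4) = 12*((-11 + 2) - 5) - 1/3 = 12*(-9 - 5) - 1/3 = 12*(-14) - 1/3 = -168 - 1/3 = -505/3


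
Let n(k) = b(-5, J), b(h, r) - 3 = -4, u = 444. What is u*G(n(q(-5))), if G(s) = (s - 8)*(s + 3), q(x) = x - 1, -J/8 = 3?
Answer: -7992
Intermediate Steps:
J = -24 (J = -8*3 = -24)
q(x) = -1 + x
b(h, r) = -1 (b(h, r) = 3 - 4 = -1)
n(k) = -1
G(s) = (-8 + s)*(3 + s)
u*G(n(q(-5))) = 444*(-24 + (-1)² - 5*(-1)) = 444*(-24 + 1 + 5) = 444*(-18) = -7992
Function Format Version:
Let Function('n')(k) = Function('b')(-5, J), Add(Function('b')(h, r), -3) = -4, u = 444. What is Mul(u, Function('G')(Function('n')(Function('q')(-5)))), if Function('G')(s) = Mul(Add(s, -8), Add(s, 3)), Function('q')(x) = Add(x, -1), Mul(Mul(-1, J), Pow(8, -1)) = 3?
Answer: -7992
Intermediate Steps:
J = -24 (J = Mul(-8, 3) = -24)
Function('q')(x) = Add(-1, x)
Function('b')(h, r) = -1 (Function('b')(h, r) = Add(3, -4) = -1)
Function('n')(k) = -1
Function('G')(s) = Mul(Add(-8, s), Add(3, s))
Mul(u, Function('G')(Function('n')(Function('q')(-5)))) = Mul(444, Add(-24, Pow(-1, 2), Mul(-5, -1))) = Mul(444, Add(-24, 1, 5)) = Mul(444, -18) = -7992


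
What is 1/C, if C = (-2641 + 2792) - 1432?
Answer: -1/1281 ≈ -0.00078064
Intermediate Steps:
C = -1281 (C = 151 - 1432 = -1281)
1/C = 1/(-1281) = -1/1281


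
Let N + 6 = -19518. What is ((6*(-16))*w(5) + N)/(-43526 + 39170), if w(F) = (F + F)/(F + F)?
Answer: 545/121 ≈ 4.5041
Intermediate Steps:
w(F) = 1 (w(F) = (2*F)/((2*F)) = (2*F)*(1/(2*F)) = 1)
N = -19524 (N = -6 - 19518 = -19524)
((6*(-16))*w(5) + N)/(-43526 + 39170) = ((6*(-16))*1 - 19524)/(-43526 + 39170) = (-96*1 - 19524)/(-4356) = (-96 - 19524)*(-1/4356) = -19620*(-1/4356) = 545/121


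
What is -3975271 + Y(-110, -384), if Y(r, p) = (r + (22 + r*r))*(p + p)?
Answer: -13200487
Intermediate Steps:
Y(r, p) = 2*p*(22 + r + r**2) (Y(r, p) = (r + (22 + r**2))*(2*p) = (22 + r + r**2)*(2*p) = 2*p*(22 + r + r**2))
-3975271 + Y(-110, -384) = -3975271 + 2*(-384)*(22 - 110 + (-110)**2) = -3975271 + 2*(-384)*(22 - 110 + 12100) = -3975271 + 2*(-384)*12012 = -3975271 - 9225216 = -13200487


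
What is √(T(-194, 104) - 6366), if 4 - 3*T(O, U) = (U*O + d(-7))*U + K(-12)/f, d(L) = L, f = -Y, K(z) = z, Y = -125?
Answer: √3899883930/75 ≈ 832.65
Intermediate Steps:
f = 125 (f = -1*(-125) = 125)
T(O, U) = 512/375 - U*(-7 + O*U)/3 (T(O, U) = 4/3 - ((U*O - 7)*U - 12/125)/3 = 4/3 - ((O*U - 7)*U - 12*1/125)/3 = 4/3 - ((-7 + O*U)*U - 12/125)/3 = 4/3 - (U*(-7 + O*U) - 12/125)/3 = 4/3 - (-12/125 + U*(-7 + O*U))/3 = 4/3 + (4/125 - U*(-7 + O*U)/3) = 512/375 - U*(-7 + O*U)/3)
√(T(-194, 104) - 6366) = √((512/375 + (7/3)*104 - ⅓*(-194)*104²) - 6366) = √((512/375 + 728/3 - ⅓*(-194)*10816) - 6366) = √((512/375 + 728/3 + 2098304/3) - 6366) = √(262379512/375 - 6366) = √(259992262/375) = √3899883930/75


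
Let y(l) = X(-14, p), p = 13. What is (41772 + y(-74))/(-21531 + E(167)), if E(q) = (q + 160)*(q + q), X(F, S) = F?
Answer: 41758/87687 ≈ 0.47622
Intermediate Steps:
y(l) = -14
E(q) = 2*q*(160 + q) (E(q) = (160 + q)*(2*q) = 2*q*(160 + q))
(41772 + y(-74))/(-21531 + E(167)) = (41772 - 14)/(-21531 + 2*167*(160 + 167)) = 41758/(-21531 + 2*167*327) = 41758/(-21531 + 109218) = 41758/87687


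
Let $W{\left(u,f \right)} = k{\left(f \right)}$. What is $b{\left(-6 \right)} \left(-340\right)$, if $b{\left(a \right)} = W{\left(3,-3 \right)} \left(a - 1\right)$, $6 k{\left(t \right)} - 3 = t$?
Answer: $0$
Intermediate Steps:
$k{\left(t \right)} = \frac{1}{2} + \frac{t}{6}$
$W{\left(u,f \right)} = \frac{1}{2} + \frac{f}{6}$
$b{\left(a \right)} = 0$ ($b{\left(a \right)} = \left(\frac{1}{2} + \frac{1}{6} \left(-3\right)\right) \left(a - 1\right) = \left(\frac{1}{2} - \frac{1}{2}\right) \left(-1 + a\right) = 0 \left(-1 + a\right) = 0$)
$b{\left(-6 \right)} \left(-340\right) = 0 \left(-340\right) = 0$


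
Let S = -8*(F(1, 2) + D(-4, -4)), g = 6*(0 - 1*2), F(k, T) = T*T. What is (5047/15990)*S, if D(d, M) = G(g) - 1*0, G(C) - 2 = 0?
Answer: -40376/2665 ≈ -15.150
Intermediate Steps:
F(k, T) = T**2
g = -12 (g = 6*(0 - 2) = 6*(-2) = -12)
G(C) = 2 (G(C) = 2 + 0 = 2)
D(d, M) = 2 (D(d, M) = 2 - 1*0 = 2 + 0 = 2)
S = -48 (S = -8*(2**2 + 2) = -8*(4 + 2) = -8*6 = -48)
(5047/15990)*S = (5047/15990)*(-48) = -40376/2665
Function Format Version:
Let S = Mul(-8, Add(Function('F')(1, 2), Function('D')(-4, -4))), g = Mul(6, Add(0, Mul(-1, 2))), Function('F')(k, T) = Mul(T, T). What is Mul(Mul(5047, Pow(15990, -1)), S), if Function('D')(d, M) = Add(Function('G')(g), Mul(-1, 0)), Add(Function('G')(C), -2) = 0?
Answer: Rational(-40376, 2665) ≈ -15.150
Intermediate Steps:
Function('F')(k, T) = Pow(T, 2)
g = -12 (g = Mul(6, Add(0, -2)) = Mul(6, -2) = -12)
Function('G')(C) = 2 (Function('G')(C) = Add(2, 0) = 2)
Function('D')(d, M) = 2 (Function('D')(d, M) = Add(2, Mul(-1, 0)) = Add(2, 0) = 2)
S = -48 (S = Mul(-8, Add(Pow(2, 2), 2)) = Mul(-8, Add(4, 2)) = Mul(-8, 6) = -48)
Mul(Mul(5047, Pow(15990, -1)), S) = Mul(Mul(5047, Pow(15990, -1)), -48) = Mul(Mul(5047, Rational(1, 15990)), -48) = Mul(Rational(5047, 15990), -48) = Rational(-40376, 2665)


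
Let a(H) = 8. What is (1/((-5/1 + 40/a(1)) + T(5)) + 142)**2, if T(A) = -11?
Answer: 2436721/121 ≈ 20138.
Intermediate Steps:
(1/((-5/1 + 40/a(1)) + T(5)) + 142)**2 = (1/((-5/1 + 40/8) - 11) + 142)**2 = (1/((-5*1 + 40*(1/8)) - 11) + 142)**2 = (1/((-5 + 5) - 11) + 142)**2 = (1/(0 - 11) + 142)**2 = (1/(-11) + 142)**2 = (-1/11 + 142)**2 = (1561/11)**2 = 2436721/121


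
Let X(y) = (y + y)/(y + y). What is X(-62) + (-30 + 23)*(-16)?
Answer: 113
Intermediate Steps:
X(y) = 1 (X(y) = (2*y)/((2*y)) = (2*y)*(1/(2*y)) = 1)
X(-62) + (-30 + 23)*(-16) = 1 + (-30 + 23)*(-16) = 1 - 7*(-16) = 1 + 112 = 113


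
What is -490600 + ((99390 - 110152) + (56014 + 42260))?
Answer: -403088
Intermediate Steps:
-490600 + ((99390 - 110152) + (56014 + 42260)) = -490600 + (-10762 + 98274) = -490600 + 87512 = -403088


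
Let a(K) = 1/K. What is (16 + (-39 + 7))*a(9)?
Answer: -16/9 ≈ -1.7778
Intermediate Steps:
a(K) = 1/K
(16 + (-39 + 7))*a(9) = (16 + (-39 + 7))/9 = (16 - 32)*(⅑) = -16*⅑ = -16/9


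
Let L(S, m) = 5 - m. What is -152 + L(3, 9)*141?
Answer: -716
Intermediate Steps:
-152 + L(3, 9)*141 = -152 + (5 - 1*9)*141 = -152 + (5 - 9)*141 = -152 - 4*141 = -152 - 564 = -716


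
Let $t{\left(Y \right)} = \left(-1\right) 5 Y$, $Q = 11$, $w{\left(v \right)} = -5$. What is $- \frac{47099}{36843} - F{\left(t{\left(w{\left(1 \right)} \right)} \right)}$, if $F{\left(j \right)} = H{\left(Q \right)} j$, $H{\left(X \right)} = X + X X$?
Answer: $- \frac{121628999}{36843} \approx -3301.3$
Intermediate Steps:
$H{\left(X \right)} = X + X^{2}$
$t{\left(Y \right)} = - 5 Y$
$F{\left(j \right)} = 132 j$ ($F{\left(j \right)} = 11 \left(1 + 11\right) j = 11 \cdot 12 j = 132 j$)
$- \frac{47099}{36843} - F{\left(t{\left(w{\left(1 \right)} \right)} \right)} = - \frac{47099}{36843} - 132 \left(\left(-5\right) \left(-5\right)\right) = \left(-47099\right) \frac{1}{36843} - 132 \cdot 25 = - \frac{47099}{36843} - 3300 = - \frac{121628999}{36843}$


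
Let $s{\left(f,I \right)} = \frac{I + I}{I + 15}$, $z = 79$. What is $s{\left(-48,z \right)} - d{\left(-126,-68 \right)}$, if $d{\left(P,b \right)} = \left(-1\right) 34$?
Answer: $\frac{1677}{47} \approx 35.681$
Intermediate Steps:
$d{\left(P,b \right)} = -34$
$s{\left(f,I \right)} = \frac{2 I}{15 + I}$
$s{\left(-48,z \right)} - d{\left(-126,-68 \right)} = 2 \cdot 79 \frac{1}{15 + 79} - -34 = 2 \cdot 79 \cdot \frac{1}{94} + 34 = \frac{79}{47} + 34 = \frac{1677}{47}$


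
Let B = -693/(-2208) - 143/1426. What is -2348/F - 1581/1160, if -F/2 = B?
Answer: 31064037227/5652680 ≈ 5495.5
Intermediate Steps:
B = 4873/22816 (B = -693*(-1/2208) - 143*1/1426 = 231/736 - 143/1426 = 4873/22816 ≈ 0.21358)
F = -4873/11408 (F = -2*4873/22816 = -4873/11408 ≈ -0.42716)
-2348/F - 1581/1160 = -2348/(-4873/11408) - 1581/1160 = -2348*(-11408/4873) - 1581*1/1160 = 26785984/4873 - 1581/1160 = 31064037227/5652680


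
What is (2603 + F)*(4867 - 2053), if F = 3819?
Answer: 18071508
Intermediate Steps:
(2603 + F)*(4867 - 2053) = (2603 + 3819)*(4867 - 2053) = 6422*2814 = 18071508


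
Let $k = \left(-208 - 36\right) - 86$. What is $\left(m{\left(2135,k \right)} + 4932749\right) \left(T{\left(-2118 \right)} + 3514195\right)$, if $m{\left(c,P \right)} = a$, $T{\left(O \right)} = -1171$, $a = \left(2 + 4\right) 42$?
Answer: $17329750905024$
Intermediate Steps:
$a = 252$ ($a = 6 \cdot 42 = 252$)
$k = -330$ ($k = -244 - 86 = -330$)
$m{\left(c,P \right)} = 252$
$\left(m{\left(2135,k \right)} + 4932749\right) \left(T{\left(-2118 \right)} + 3514195\right) = \left(252 + 4932749\right) \left(-1171 + 3514195\right) = 4933001 \cdot 3513024 = 17329750905024$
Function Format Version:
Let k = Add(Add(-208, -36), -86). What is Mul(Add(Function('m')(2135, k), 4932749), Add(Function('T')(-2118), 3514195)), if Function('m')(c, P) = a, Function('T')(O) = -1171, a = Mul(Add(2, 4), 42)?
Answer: 17329750905024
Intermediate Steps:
a = 252 (a = Mul(6, 42) = 252)
k = -330 (k = Add(-244, -86) = -330)
Function('m')(c, P) = 252
Mul(Add(Function('m')(2135, k), 4932749), Add(Function('T')(-2118), 3514195)) = Mul(Add(252, 4932749), Add(-1171, 3514195)) = Mul(4933001, 3513024) = 17329750905024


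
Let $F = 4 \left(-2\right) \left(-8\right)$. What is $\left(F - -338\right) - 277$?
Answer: $125$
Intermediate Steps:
$F = 64$ ($F = \left(-8\right) \left(-8\right) = 64$)
$\left(F - -338\right) - 277 = \left(64 - -338\right) - 277 = \left(64 + 338\right) - 277 = 402 - 277 = 125$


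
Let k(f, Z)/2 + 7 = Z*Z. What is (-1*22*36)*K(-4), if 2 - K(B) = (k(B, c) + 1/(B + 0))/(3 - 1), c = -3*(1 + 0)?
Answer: -99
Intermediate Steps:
c = -3 (c = -3*1 = -3)
k(f, Z) = -14 + 2*Z² (k(f, Z) = -14 + 2*(Z*Z) = -14 + 2*Z²)
K(B) = -1/(2*B) (K(B) = 2 - ((-14 + 2*(-3)²) + 1/(B + 0))/(3 - 1) = 2 - ((-14 + 2*9) + 1/B)/2 = 2 - ((-14 + 18) + 1/B)/2 = 2 - (4 + 1/B)/2 = 2 - (2 + 1/(2*B)) = 2 + (-2 - 1/(2*B)) = -1/(2*B))
(-1*22*36)*K(-4) = (-1*22*36)*(-½/(-4)) = (-22*36)*(-½*(-¼)) = -792*⅛ = -99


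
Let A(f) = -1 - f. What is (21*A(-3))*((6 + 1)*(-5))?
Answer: -1470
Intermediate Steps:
(21*A(-3))*((6 + 1)*(-5)) = (21*(-1 - 1*(-3)))*((6 + 1)*(-5)) = (21*(-1 + 3))*(7*(-5)) = (21*2)*(-35) = 42*(-35) = -1470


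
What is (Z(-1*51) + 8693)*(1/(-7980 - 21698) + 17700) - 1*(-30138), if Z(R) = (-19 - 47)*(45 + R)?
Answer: 4775351579875/29678 ≈ 1.6091e+8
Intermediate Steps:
Z(R) = -2970 - 66*R (Z(R) = -66*(45 + R) = -2970 - 66*R)
(Z(-1*51) + 8693)*(1/(-7980 - 21698) + 17700) - 1*(-30138) = ((-2970 - (-66)*51) + 8693)*(1/(-7980 - 21698) + 17700) - 1*(-30138) = ((-2970 - 66*(-51)) + 8693)*(1/(-29678) + 17700) + 30138 = ((-2970 + 3366) + 8693)*(-1/29678 + 17700) + 30138 = (396 + 8693)*(525300599/29678) + 30138 = 9089*(525300599/29678) + 30138 = 4774457144311/29678 + 30138 = 4775351579875/29678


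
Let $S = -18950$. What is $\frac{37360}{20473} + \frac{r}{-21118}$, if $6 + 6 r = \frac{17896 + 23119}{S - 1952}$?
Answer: $\frac{98949522273731}{54221729461368} \approx 1.8249$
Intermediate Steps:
$r = - \frac{166427}{125412}$ ($r = -1 + \frac{\left(17896 + 23119\right) \frac{1}{-18950 - 1952}}{6} = -1 + \frac{41015 \frac{1}{-20902}}{6} = -1 + \frac{41015 \left(- \frac{1}{20902}\right)}{6} = -1 + \frac{1}{6} \left(- \frac{41015}{20902}\right) = -1 - \frac{41015}{125412} = - \frac{166427}{125412} \approx -1.327$)
$\frac{37360}{20473} + \frac{r}{-21118} = \frac{37360}{20473} - \frac{166427}{125412 \left(-21118\right)} = 37360 \cdot \frac{1}{20473} - - \frac{166427}{2648450616} = \frac{37360}{20473} + \frac{166427}{2648450616} = \frac{98949522273731}{54221729461368}$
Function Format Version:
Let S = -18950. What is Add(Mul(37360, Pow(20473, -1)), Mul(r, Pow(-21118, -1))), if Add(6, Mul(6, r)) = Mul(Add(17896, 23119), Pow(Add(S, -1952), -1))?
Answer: Rational(98949522273731, 54221729461368) ≈ 1.8249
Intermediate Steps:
r = Rational(-166427, 125412) (r = Add(-1, Mul(Rational(1, 6), Mul(Add(17896, 23119), Pow(Add(-18950, -1952), -1)))) = Add(-1, Mul(Rational(1, 6), Mul(41015, Pow(-20902, -1)))) = Add(-1, Mul(Rational(1, 6), Mul(41015, Rational(-1, 20902)))) = Add(-1, Mul(Rational(1, 6), Rational(-41015, 20902))) = Add(-1, Rational(-41015, 125412)) = Rational(-166427, 125412) ≈ -1.3270)
Add(Mul(37360, Pow(20473, -1)), Mul(r, Pow(-21118, -1))) = Add(Mul(37360, Pow(20473, -1)), Mul(Rational(-166427, 125412), Pow(-21118, -1))) = Add(Mul(37360, Rational(1, 20473)), Mul(Rational(-166427, 125412), Rational(-1, 21118))) = Add(Rational(37360, 20473), Rational(166427, 2648450616)) = Rational(98949522273731, 54221729461368)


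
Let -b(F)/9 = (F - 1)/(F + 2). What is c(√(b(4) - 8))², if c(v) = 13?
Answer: 169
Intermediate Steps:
b(F) = -9*(-1 + F)/(2 + F) (b(F) = -9*(F - 1)/(F + 2) = -9*(-1 + F)/(2 + F))
c(√(b(4) - 8))² = 13² = 169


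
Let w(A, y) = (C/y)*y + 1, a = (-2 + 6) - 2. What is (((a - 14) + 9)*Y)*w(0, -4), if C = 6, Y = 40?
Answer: -840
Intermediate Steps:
a = 2 (a = 4 - 2 = 2)
w(A, y) = 7 (w(A, y) = (6/y)*y + 1 = 6 + 1 = 7)
(((a - 14) + 9)*Y)*w(0, -4) = (((2 - 14) + 9)*40)*7 = ((-12 + 9)*40)*7 = -3*40*7 = -120*7 = -840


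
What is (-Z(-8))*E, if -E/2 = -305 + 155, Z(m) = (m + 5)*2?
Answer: 1800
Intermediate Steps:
Z(m) = 10 + 2*m (Z(m) = (5 + m)*2 = 10 + 2*m)
E = 300 (E = -2*(-305 + 155) = -2*(-150) = 300)
(-Z(-8))*E = -(10 + 2*(-8))*300 = -(10 - 16)*300 = -1*(-6)*300 = 6*300 = 1800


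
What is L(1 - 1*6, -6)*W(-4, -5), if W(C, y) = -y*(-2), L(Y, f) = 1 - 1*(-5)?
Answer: -60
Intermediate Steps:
L(Y, f) = 6 (L(Y, f) = 1 + 5 = 6)
W(C, y) = 2*y
L(1 - 1*6, -6)*W(-4, -5) = 6*(2*(-5)) = 6*(-10) = -60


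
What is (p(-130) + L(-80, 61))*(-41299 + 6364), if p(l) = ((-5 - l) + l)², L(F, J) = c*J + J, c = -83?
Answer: 173871495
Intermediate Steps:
L(F, J) = -82*J (L(F, J) = -83*J + J = -82*J)
p(l) = 25 (p(l) = (-5)² = 25)
(p(-130) + L(-80, 61))*(-41299 + 6364) = (25 - 82*61)*(-41299 + 6364) = (25 - 5002)*(-34935) = -4977*(-34935) = 173871495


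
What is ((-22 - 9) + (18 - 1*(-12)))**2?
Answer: 1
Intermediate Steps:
((-22 - 9) + (18 - 1*(-12)))**2 = (-31 + (18 + 12))**2 = (-31 + 30)**2 = (-1)**2 = 1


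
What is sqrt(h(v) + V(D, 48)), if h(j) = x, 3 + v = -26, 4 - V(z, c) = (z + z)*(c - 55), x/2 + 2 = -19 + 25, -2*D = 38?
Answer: I*sqrt(254) ≈ 15.937*I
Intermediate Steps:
D = -19 (D = -1/2*38 = -19)
x = 8 (x = -4 + 2*(-19 + 25) = -4 + 2*6 = -4 + 12 = 8)
V(z, c) = 4 - 2*z*(-55 + c) (V(z, c) = 4 - (z + z)*(c - 55) = 4 - 2*z*(-55 + c))
v = -29 (v = -3 - 26 = -29)
h(j) = 8
sqrt(h(v) + V(D, 48)) = sqrt(8 + (4 + 110*(-19) - 2*48*(-19))) = sqrt(8 + (4 - 2090 + 1824)) = sqrt(8 - 262) = sqrt(-254) = I*sqrt(254)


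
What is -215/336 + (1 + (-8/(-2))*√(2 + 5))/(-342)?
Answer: -12311/19152 - 2*√7/171 ≈ -0.67375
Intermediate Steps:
-215/336 + (1 + (-8/(-2))*√(2 + 5))/(-342) = -215*1/336 + (1 + (-8*(-½))*√7)*(-1/342) = -215/336 + (1 + 4*√7)*(-1/342) = -215/336 + (-1/342 - 2*√7/171) = -12311/19152 - 2*√7/171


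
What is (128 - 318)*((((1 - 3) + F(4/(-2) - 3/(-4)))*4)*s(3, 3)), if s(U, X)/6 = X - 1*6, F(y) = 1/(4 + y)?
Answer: -246240/11 ≈ -22385.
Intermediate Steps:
s(U, X) = -36 + 6*X (s(U, X) = 6*(X - 1*6) = 6*(X - 6) = 6*(-6 + X) = -36 + 6*X)
(128 - 318)*((((1 - 3) + F(4/(-2) - 3/(-4)))*4)*s(3, 3)) = (128 - 318)*((((1 - 3) + 1/(4 + (4/(-2) - 3/(-4))))*4)*(-36 + 6*3)) = -190*(-2 + 1/(4 + (4*(-½) - 3*(-¼))))*4*(-36 + 18) = -190*(-2 + 1/(4 + (-2 + ¾)))*4*(-18) = -190*(-2 + 1/(4 - 5/4))*4*(-18) = -190*(-2 + 1/(11/4))*4*(-18) = -190*(-2 + 4/11)*4*(-18) = -190*(-18/11*4)*(-18) = -(-13680)*(-18)/11 = -190*1296/11 = -246240/11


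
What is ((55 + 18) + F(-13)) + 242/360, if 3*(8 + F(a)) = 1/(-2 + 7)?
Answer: 11833/180 ≈ 65.739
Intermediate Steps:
F(a) = -119/15 (F(a) = -8 + 1/(3*(-2 + 7)) = -8 + (⅓)/5 = -8 + (⅓)*(⅕) = -8 + 1/15 = -119/15)
((55 + 18) + F(-13)) + 242/360 = ((55 + 18) - 119/15) + 242/360 = (73 - 119/15) + (1/360)*242 = 976/15 + 121/180 = 11833/180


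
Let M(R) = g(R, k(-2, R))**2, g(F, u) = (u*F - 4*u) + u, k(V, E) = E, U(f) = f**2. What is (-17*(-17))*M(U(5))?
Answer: 87422500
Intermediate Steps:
g(F, u) = -3*u + F*u (g(F, u) = (F*u - 4*u) + u = (-4*u + F*u) + u = -3*u + F*u)
M(R) = R**2*(-3 + R)**2 (M(R) = (R*(-3 + R))**2 = R**2*(-3 + R)**2)
(-17*(-17))*M(U(5)) = (-17*(-17))*((5**2)**2*(-3 + 5**2)**2) = 289*(25**2*(-3 + 25)**2) = 289*(625*22**2) = 289*(625*484) = 289*302500 = 87422500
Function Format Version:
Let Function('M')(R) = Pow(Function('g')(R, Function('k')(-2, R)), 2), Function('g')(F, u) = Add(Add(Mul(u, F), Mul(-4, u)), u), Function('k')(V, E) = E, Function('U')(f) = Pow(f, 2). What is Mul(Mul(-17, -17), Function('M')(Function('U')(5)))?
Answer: 87422500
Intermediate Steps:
Function('g')(F, u) = Add(Mul(-3, u), Mul(F, u)) (Function('g')(F, u) = Add(Add(Mul(F, u), Mul(-4, u)), u) = Add(Add(Mul(-4, u), Mul(F, u)), u) = Add(Mul(-3, u), Mul(F, u)))
Function('M')(R) = Mul(Pow(R, 2), Pow(Add(-3, R), 2)) (Function('M')(R) = Pow(Mul(R, Add(-3, R)), 2) = Mul(Pow(R, 2), Pow(Add(-3, R), 2)))
Mul(Mul(-17, -17), Function('M')(Function('U')(5))) = Mul(Mul(-17, -17), Mul(Pow(Pow(5, 2), 2), Pow(Add(-3, Pow(5, 2)), 2))) = Mul(289, Mul(Pow(25, 2), Pow(Add(-3, 25), 2))) = Mul(289, Mul(625, Pow(22, 2))) = Mul(289, Mul(625, 484)) = Mul(289, 302500) = 87422500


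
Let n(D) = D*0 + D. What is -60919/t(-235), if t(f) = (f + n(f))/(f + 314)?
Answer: 4812601/470 ≈ 10240.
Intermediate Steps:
n(D) = D (n(D) = 0 + D = D)
t(f) = 2*f/(314 + f) (t(f) = (f + f)/(f + 314) = (2*f)/(314 + f) = 2*f/(314 + f))
-60919/t(-235) = -60919/(2*(-235)/(314 - 235)) = -60919/(2*(-235)/79) = -60919/(2*(-235)*(1/79)) = -60919/(-470/79) = -60919*(-79/470) = 4812601/470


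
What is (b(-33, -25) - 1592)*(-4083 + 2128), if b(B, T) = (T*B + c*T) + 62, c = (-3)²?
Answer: 1818150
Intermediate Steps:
c = 9
b(B, T) = 62 + 9*T + B*T (b(B, T) = (T*B + 9*T) + 62 = (B*T + 9*T) + 62 = (9*T + B*T) + 62 = 62 + 9*T + B*T)
(b(-33, -25) - 1592)*(-4083 + 2128) = ((62 + 9*(-25) - 33*(-25)) - 1592)*(-4083 + 2128) = ((62 - 225 + 825) - 1592)*(-1955) = (662 - 1592)*(-1955) = -930*(-1955) = 1818150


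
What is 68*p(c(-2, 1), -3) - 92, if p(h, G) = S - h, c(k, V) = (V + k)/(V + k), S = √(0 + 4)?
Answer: -24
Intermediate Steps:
S = 2 (S = √4 = 2)
c(k, V) = 1
p(h, G) = 2 - h
68*p(c(-2, 1), -3) - 92 = 68*(2 - 1*1) - 92 = 68*(2 - 1) - 92 = 68*1 - 92 = 68 - 92 = -24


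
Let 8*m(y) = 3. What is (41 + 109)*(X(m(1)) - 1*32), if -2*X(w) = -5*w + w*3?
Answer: -18975/4 ≈ -4743.8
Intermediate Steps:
m(y) = 3/8 (m(y) = (1/8)*3 = 3/8)
X(w) = w (X(w) = -(-5*w + w*3)/2 = -(-5*w + 3*w)/2 = -(-1)*w = w)
(41 + 109)*(X(m(1)) - 1*32) = (41 + 109)*(3/8 - 1*32) = 150*(3/8 - 32) = 150*(-253/8) = -18975/4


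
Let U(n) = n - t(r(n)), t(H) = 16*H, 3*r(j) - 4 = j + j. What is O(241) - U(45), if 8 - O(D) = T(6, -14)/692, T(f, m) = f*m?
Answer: 241052/519 ≈ 464.45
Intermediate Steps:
r(j) = 4/3 + 2*j/3 (r(j) = 4/3 + (j + j)/3 = 4/3 + (2*j)/3 = 4/3 + 2*j/3)
O(D) = 1405/173 (O(D) = 8 - 6*(-14)/692 = 8 - (-84)/692 = 8 - 1*(-21/173) = 8 + 21/173 = 1405/173)
U(n) = -64/3 - 29*n/3 (U(n) = n - 16*(4/3 + 2*n/3) = n - (64/3 + 32*n/3) = n + (-64/3 - 32*n/3) = -64/3 - 29*n/3)
O(241) - U(45) = 1405/173 - (-64/3 - 29/3*45) = 1405/173 - (-64/3 - 435) = 1405/173 - 1*(-1369/3) = 1405/173 + 1369/3 = 241052/519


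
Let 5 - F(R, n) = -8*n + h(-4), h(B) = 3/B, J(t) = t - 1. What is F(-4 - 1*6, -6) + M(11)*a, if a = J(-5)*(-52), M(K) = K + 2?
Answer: 16055/4 ≈ 4013.8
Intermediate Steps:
J(t) = -1 + t
F(R, n) = 23/4 + 8*n (F(R, n) = 5 - (-8*n + 3/(-4)) = 5 - (-8*n + 3*(-¼)) = 5 - (-8*n - ¾) = 5 - (-¾ - 8*n) = 5 + (¾ + 8*n) = 23/4 + 8*n)
M(K) = 2 + K
a = 312 (a = (-1 - 5)*(-52) = -6*(-52) = 312)
F(-4 - 1*6, -6) + M(11)*a = (23/4 + 8*(-6)) + (2 + 11)*312 = (23/4 - 48) + 13*312 = -169/4 + 4056 = 16055/4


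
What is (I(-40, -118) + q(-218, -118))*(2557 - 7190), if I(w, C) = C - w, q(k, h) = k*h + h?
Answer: -118271224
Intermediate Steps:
q(k, h) = h + h*k (q(k, h) = h*k + h = h + h*k)
(I(-40, -118) + q(-218, -118))*(2557 - 7190) = ((-118 - 1*(-40)) - 118*(1 - 218))*(2557 - 7190) = ((-118 + 40) - 118*(-217))*(-4633) = (-78 + 25606)*(-4633) = 25528*(-4633) = -118271224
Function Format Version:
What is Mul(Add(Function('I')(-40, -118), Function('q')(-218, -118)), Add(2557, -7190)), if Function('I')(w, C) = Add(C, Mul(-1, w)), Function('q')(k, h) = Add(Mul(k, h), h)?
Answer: -118271224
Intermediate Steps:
Function('q')(k, h) = Add(h, Mul(h, k)) (Function('q')(k, h) = Add(Mul(h, k), h) = Add(h, Mul(h, k)))
Mul(Add(Function('I')(-40, -118), Function('q')(-218, -118)), Add(2557, -7190)) = Mul(Add(Add(-118, Mul(-1, -40)), Mul(-118, Add(1, -218))), Add(2557, -7190)) = Mul(Add(Add(-118, 40), Mul(-118, -217)), -4633) = Mul(Add(-78, 25606), -4633) = Mul(25528, -4633) = -118271224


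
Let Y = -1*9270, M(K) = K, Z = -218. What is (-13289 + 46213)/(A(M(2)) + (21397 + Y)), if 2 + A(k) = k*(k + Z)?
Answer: 32924/11693 ≈ 2.8157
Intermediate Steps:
A(k) = -2 + k*(-218 + k) (A(k) = -2 + k*(k - 218) = -2 + k*(-218 + k))
Y = -9270
(-13289 + 46213)/(A(M(2)) + (21397 + Y)) = (-13289 + 46213)/((-2 + 2**2 - 218*2) + (21397 - 9270)) = 32924/((-2 + 4 - 436) + 12127) = 32924/(-434 + 12127) = 32924/11693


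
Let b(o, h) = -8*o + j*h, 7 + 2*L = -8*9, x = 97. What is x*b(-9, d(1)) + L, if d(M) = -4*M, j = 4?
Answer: 10785/2 ≈ 5392.5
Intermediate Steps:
L = -79/2 (L = -7/2 + (-8*9)/2 = -7/2 + (1/2)*(-72) = -7/2 - 36 = -79/2 ≈ -39.500)
b(o, h) = -8*o + 4*h
x*b(-9, d(1)) + L = 97*(-8*(-9) + 4*(-4*1)) - 79/2 = 97*(72 + 4*(-4)) - 79/2 = 97*(72 - 16) - 79/2 = 97*56 - 79/2 = 5432 - 79/2 = 10785/2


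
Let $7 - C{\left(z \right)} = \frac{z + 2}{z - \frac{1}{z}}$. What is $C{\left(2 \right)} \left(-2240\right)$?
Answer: $- \frac{29120}{3} \approx -9706.7$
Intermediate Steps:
$C{\left(z \right)} = 7 - \frac{2 + z}{z - \frac{1}{z}}$ ($C{\left(z \right)} = 7 - \frac{z + 2}{z - \frac{1}{z}} = 7 - \frac{2 + z}{z - \frac{1}{z}}$)
$C{\left(2 \right)} \left(-2240\right) = \frac{-7 - 4 + 6 \cdot 2^{2}}{-1 + 2^{2}} \left(-2240\right) = \frac{-7 - 4 + 6 \cdot 4}{-1 + 4} \left(-2240\right) = \frac{-7 - 4 + 24}{3} \left(-2240\right) = \frac{1}{3} \cdot 13 \left(-2240\right) = \frac{13}{3} \left(-2240\right) = - \frac{29120}{3}$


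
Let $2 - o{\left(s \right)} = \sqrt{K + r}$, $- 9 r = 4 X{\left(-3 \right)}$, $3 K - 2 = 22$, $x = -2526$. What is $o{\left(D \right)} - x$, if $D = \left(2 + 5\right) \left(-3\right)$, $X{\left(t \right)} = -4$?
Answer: $2528 - \frac{2 \sqrt{22}}{3} \approx 2524.9$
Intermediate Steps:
$K = 8$ ($K = \frac{2}{3} + \frac{1}{3} \cdot 22 = \frac{2}{3} + \frac{22}{3} = 8$)
$r = \frac{16}{9}$ ($r = - \frac{4 \left(-4\right)}{9} = \left(- \frac{1}{9}\right) \left(-16\right) = \frac{16}{9} \approx 1.7778$)
$D = -21$ ($D = 7 \left(-3\right) = -21$)
$o{\left(s \right)} = 2 - \frac{2 \sqrt{22}}{3}$ ($o{\left(s \right)} = 2 - \sqrt{8 + \frac{16}{9}} = 2 - \sqrt{\frac{88}{9}} = 2 - \frac{2 \sqrt{22}}{3}$)
$o{\left(D \right)} - x = \left(2 - \frac{2 \sqrt{22}}{3}\right) - -2526 = \left(2 - \frac{2 \sqrt{22}}{3}\right) + 2526 = 2528 - \frac{2 \sqrt{22}}{3}$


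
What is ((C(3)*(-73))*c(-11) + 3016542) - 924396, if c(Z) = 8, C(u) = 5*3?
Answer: 2083386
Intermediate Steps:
C(u) = 15
((C(3)*(-73))*c(-11) + 3016542) - 924396 = ((15*(-73))*8 + 3016542) - 924396 = (-1095*8 + 3016542) - 924396 = (-8760 + 3016542) - 924396 = 3007782 - 924396 = 2083386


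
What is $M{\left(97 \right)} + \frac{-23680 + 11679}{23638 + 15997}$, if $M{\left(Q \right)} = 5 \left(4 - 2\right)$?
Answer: $\frac{384349}{39635} \approx 9.6972$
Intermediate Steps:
$M{\left(Q \right)} = 10$ ($M{\left(Q \right)} = 5 \cdot 2 = 10$)
$M{\left(97 \right)} + \frac{-23680 + 11679}{23638 + 15997} = 10 + \frac{-23680 + 11679}{23638 + 15997} = 10 - \frac{12001}{39635} = \frac{384349}{39635}$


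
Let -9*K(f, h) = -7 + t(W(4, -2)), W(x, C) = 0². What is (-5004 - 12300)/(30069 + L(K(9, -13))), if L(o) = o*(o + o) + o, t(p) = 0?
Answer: -700812/1217875 ≈ -0.57544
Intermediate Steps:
W(x, C) = 0
K(f, h) = 7/9 (K(f, h) = -(-7 + 0)/9 = -⅑*(-7) = 7/9)
L(o) = o + 2*o² (L(o) = o*(2*o) + o = 2*o² + o = o + 2*o²)
(-5004 - 12300)/(30069 + L(K(9, -13))) = (-5004 - 12300)/(30069 + 7*(1 + 2*(7/9))/9) = -17304/(30069 + 7*(1 + 14/9)/9) = -17304/(30069 + (7/9)*(23/9)) = -17304/(30069 + 161/81) = -17304/2435750/81 = -17304*81/2435750 = -700812/1217875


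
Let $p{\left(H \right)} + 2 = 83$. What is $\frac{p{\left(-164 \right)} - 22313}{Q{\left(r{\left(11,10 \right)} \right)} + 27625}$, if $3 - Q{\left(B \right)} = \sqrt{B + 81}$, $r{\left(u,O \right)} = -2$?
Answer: $- \frac{614225696}{763306305} - \frac{22232 \sqrt{79}}{763306305} \approx -0.80495$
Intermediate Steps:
$Q{\left(B \right)} = 3 - \sqrt{81 + B}$ ($Q{\left(B \right)} = 3 - \sqrt{B + 81} = 3 - \sqrt{81 + B}$)
$p{\left(H \right)} = 81$ ($p{\left(H \right)} = -2 + 83 = 81$)
$\frac{p{\left(-164 \right)} - 22313}{Q{\left(r{\left(11,10 \right)} \right)} + 27625} = \frac{81 - 22313}{\left(3 - \sqrt{81 - 2}\right) + 27625} = - \frac{22232}{\left(3 - \sqrt{79}\right) + 27625} = - \frac{22232}{27628 - \sqrt{79}}$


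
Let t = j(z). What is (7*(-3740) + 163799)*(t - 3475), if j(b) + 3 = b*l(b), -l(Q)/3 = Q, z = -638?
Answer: -168529603590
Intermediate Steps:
l(Q) = -3*Q
j(b) = -3 - 3*b**2 (j(b) = -3 + b*(-3*b) = -3 - 3*b**2)
t = -1221135 (t = -3 - 3*(-638)**2 = -3 - 3*407044 = -3 - 1221132 = -1221135)
(7*(-3740) + 163799)*(t - 3475) = (7*(-3740) + 163799)*(-1221135 - 3475) = (-26180 + 163799)*(-1224610) = 137619*(-1224610) = -168529603590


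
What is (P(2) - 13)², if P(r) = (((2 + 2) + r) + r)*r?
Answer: 9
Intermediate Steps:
P(r) = r*(4 + 2*r) (P(r) = ((4 + r) + r)*r = (4 + 2*r)*r = r*(4 + 2*r))
(P(2) - 13)² = (2*2*(2 + 2) - 13)² = (2*2*4 - 13)² = (16 - 13)² = 3² = 9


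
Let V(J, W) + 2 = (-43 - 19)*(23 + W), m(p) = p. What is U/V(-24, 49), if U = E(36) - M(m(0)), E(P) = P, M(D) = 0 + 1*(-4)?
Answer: -20/2233 ≈ -0.0089566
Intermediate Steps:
M(D) = -4 (M(D) = 0 - 4 = -4)
V(J, W) = -1428 - 62*W (V(J, W) = -2 + (-43 - 19)*(23 + W) = -2 - 62*(23 + W) = -2 + (-1426 - 62*W) = -1428 - 62*W)
U = 40 (U = 36 - 1*(-4) = 36 + 4 = 40)
U/V(-24, 49) = 40/(-1428 - 62*49) = 40/(-1428 - 3038) = 40/(-4466) = 40*(-1/4466) = -20/2233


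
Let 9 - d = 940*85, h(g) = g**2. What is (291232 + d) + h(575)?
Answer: 541966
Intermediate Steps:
d = -79891 (d = 9 - 940*85 = 9 - 1*79900 = 9 - 79900 = -79891)
(291232 + d) + h(575) = (291232 - 79891) + 575**2 = 211341 + 330625 = 541966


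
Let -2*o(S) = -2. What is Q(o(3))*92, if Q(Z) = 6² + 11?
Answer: 4324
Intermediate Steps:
o(S) = 1 (o(S) = -½*(-2) = 1)
Q(Z) = 47 (Q(Z) = 36 + 11 = 47)
Q(o(3))*92 = 47*92 = 4324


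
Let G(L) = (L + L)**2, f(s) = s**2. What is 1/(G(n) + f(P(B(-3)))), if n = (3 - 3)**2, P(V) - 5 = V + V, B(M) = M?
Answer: 1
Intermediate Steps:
P(V) = 5 + 2*V (P(V) = 5 + (V + V) = 5 + 2*V)
n = 0 (n = 0**2 = 0)
G(L) = 4*L**2 (G(L) = (2*L)**2 = 4*L**2)
1/(G(n) + f(P(B(-3)))) = 1/(4*0**2 + (5 + 2*(-3))**2) = 1/(4*0 + (5 - 6)**2) = 1/(0 + (-1)**2) = 1/(0 + 1) = 1/1 = 1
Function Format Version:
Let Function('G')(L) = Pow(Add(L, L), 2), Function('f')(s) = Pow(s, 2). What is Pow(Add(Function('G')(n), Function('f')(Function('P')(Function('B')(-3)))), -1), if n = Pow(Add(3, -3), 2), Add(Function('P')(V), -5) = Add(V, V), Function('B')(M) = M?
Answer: 1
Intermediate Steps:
Function('P')(V) = Add(5, Mul(2, V)) (Function('P')(V) = Add(5, Add(V, V)) = Add(5, Mul(2, V)))
n = 0 (n = Pow(0, 2) = 0)
Function('G')(L) = Mul(4, Pow(L, 2)) (Function('G')(L) = Pow(Mul(2, L), 2) = Mul(4, Pow(L, 2)))
Pow(Add(Function('G')(n), Function('f')(Function('P')(Function('B')(-3)))), -1) = Pow(Add(Mul(4, Pow(0, 2)), Pow(Add(5, Mul(2, -3)), 2)), -1) = Pow(Add(Mul(4, 0), Pow(Add(5, -6), 2)), -1) = Pow(Add(0, Pow(-1, 2)), -1) = Pow(Add(0, 1), -1) = Pow(1, -1) = 1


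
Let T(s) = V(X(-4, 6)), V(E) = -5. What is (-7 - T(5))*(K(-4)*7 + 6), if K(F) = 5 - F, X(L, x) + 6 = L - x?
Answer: -138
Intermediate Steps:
X(L, x) = -6 + L - x (X(L, x) = -6 + (L - x) = -6 + L - x)
T(s) = -5
(-7 - T(5))*(K(-4)*7 + 6) = (-7 - 1*(-5))*((5 - 1*(-4))*7 + 6) = (-7 + 5)*((5 + 4)*7 + 6) = -2*(9*7 + 6) = -2*(63 + 6) = -2*69 = -138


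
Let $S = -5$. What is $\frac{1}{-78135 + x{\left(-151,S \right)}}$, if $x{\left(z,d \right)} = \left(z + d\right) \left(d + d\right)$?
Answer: $- \frac{1}{76575} \approx -1.3059 \cdot 10^{-5}$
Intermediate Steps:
$x{\left(z,d \right)} = 2 d \left(d + z\right)$ ($x{\left(z,d \right)} = \left(d + z\right) 2 d = 2 d \left(d + z\right)$)
$\frac{1}{-78135 + x{\left(-151,S \right)}} = \frac{1}{-78135 + 2 \left(-5\right) \left(-5 - 151\right)} = \frac{1}{-78135 + 2 \left(-5\right) \left(-156\right)} = \frac{1}{-78135 + 1560} = \frac{1}{-76575} = - \frac{1}{76575}$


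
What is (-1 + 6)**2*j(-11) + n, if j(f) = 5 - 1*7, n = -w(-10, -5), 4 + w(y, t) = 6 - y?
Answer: -62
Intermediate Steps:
w(y, t) = 2 - y (w(y, t) = -4 + (6 - y) = 2 - y)
n = -12 (n = -(2 - 1*(-10)) = -(2 + 10) = -1*12 = -12)
j(f) = -2 (j(f) = 5 - 7 = -2)
(-1 + 6)**2*j(-11) + n = (-1 + 6)**2*(-2) - 12 = 5**2*(-2) - 12 = 25*(-2) - 12 = -50 - 12 = -62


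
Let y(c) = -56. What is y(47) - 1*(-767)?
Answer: 711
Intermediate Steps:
y(47) - 1*(-767) = -56 - 1*(-767) = -56 + 767 = 711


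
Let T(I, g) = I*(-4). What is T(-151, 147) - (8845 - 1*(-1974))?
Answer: -10215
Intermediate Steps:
T(I, g) = -4*I
T(-151, 147) - (8845 - 1*(-1974)) = -4*(-151) - (8845 - 1*(-1974)) = 604 - (8845 + 1974) = 604 - 1*10819 = 604 - 10819 = -10215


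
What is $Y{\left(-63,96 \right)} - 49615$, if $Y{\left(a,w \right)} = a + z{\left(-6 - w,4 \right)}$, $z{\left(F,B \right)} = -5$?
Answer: $-49683$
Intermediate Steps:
$Y{\left(a,w \right)} = -5 + a$ ($Y{\left(a,w \right)} = a - 5 = -5 + a$)
$Y{\left(-63,96 \right)} - 49615 = \left(-5 - 63\right) - 49615 = -68 - 49615 = -49683$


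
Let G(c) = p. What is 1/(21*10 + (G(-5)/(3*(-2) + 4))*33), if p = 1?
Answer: 2/387 ≈ 0.0051680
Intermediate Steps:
G(c) = 1
1/(21*10 + (G(-5)/(3*(-2) + 4))*33) = 1/(21*10 + (1/(3*(-2) + 4))*33) = 1/(210 + (1/(-6 + 4))*33) = 1/(210 + (1/(-2))*33) = 1/(210 + (1*(-½))*33) = 1/(210 - ½*33) = 1/(210 - 33/2) = 1/(387/2) = 2/387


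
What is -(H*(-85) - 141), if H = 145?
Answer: 12466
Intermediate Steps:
-(H*(-85) - 141) = -(145*(-85) - 141) = -(-12325 - 141) = -1*(-12466) = 12466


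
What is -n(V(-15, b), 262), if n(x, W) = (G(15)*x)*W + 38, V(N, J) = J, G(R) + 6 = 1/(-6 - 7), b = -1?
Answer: -21192/13 ≈ -1630.2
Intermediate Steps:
G(R) = -79/13 (G(R) = -6 + 1/(-6 - 7) = -6 + 1/(-13) = -6 - 1/13 = -79/13)
n(x, W) = 38 - 79*W*x/13 (n(x, W) = (-79*x/13)*W + 38 = -79*W*x/13 + 38 = 38 - 79*W*x/13)
-n(V(-15, b), 262) = -(38 - 79/13*262*(-1)) = -(38 + 20698/13) = -1*21192/13 = -21192/13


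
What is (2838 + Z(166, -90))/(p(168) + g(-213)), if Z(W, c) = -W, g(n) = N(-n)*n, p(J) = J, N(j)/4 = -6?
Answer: 167/330 ≈ 0.50606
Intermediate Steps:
N(j) = -24 (N(j) = 4*(-6) = -24)
g(n) = -24*n
(2838 + Z(166, -90))/(p(168) + g(-213)) = (2838 - 1*166)/(168 - 24*(-213)) = (2838 - 166)/(168 + 5112) = 2672/5280 = 2672*(1/5280) = 167/330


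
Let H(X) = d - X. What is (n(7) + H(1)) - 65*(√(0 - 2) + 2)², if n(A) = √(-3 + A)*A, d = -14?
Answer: -131 - 260*I*√2 ≈ -131.0 - 367.7*I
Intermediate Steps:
n(A) = A*√(-3 + A)
H(X) = -14 - X
(n(7) + H(1)) - 65*(√(0 - 2) + 2)² = (7*√(-3 + 7) + (-14 - 1*1)) - 65*(√(0 - 2) + 2)² = (7*√4 + (-14 - 1)) - 65*(√(-2) + 2)² = (7*2 - 15) - 65*(I*√2 + 2)² = (14 - 15) - 65*(2 + I*√2)² = -1 - 65*(2 + I*√2)²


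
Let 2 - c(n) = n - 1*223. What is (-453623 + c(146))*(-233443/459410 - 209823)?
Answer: 3122812999013708/32815 ≈ 9.5164e+10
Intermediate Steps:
c(n) = 225 - n (c(n) = 2 - (n - 1*223) = 2 - (n - 223) = 2 - (-223 + n) = 2 + (223 - n) = 225 - n)
(-453623 + c(146))*(-233443/459410 - 209823) = (-453623 + (225 - 1*146))*(-233443/459410 - 209823) = (-453623 + (225 - 146))*(-233443*1/459410 - 209823) = (-453623 + 79)*(-33349/65630 - 209823) = -453544*(-13770716839/65630) = 3122812999013708/32815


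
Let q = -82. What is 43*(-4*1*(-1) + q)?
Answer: -3354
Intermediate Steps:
43*(-4*1*(-1) + q) = 43*(-4*1*(-1) - 82) = 43*(-4*(-1) - 82) = 43*(4 - 82) = 43*(-78) = -3354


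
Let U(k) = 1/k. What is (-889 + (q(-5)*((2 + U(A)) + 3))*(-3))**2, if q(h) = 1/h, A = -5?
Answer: 490755409/625 ≈ 7.8521e+5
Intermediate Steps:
(-889 + (q(-5)*((2 + U(A)) + 3))*(-3))**2 = (-889 + (((2 + 1/(-5)) + 3)/(-5))*(-3))**2 = (-889 - ((2 - 1/5) + 3)/5*(-3))**2 = (-889 - (9/5 + 3)/5*(-3))**2 = (-889 - 1/5*24/5*(-3))**2 = (-889 - 24/25*(-3))**2 = (-889 + 72/25)**2 = (-22153/25)**2 = 490755409/625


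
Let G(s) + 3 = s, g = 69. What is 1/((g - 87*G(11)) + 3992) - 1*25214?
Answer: -84845109/3365 ≈ -25214.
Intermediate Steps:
G(s) = -3 + s
1/((g - 87*G(11)) + 3992) - 1*25214 = 1/((69 - 87*(-3 + 11)) + 3992) - 1*25214 = 1/((69 - 87*8) + 3992) - 25214 = 1/((69 - 696) + 3992) - 25214 = 1/(-627 + 3992) - 25214 = 1/3365 - 25214 = -84845109/3365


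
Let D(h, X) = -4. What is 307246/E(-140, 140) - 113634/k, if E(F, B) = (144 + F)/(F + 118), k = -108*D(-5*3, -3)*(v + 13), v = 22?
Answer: -1419482833/840 ≈ -1.6899e+6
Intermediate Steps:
k = 15120 (k = -(-432)*(22 + 13) = -(-432)*35 = -108*(-140) = 15120)
E(F, B) = (144 + F)/(118 + F)
307246/E(-140, 140) - 113634/k = 307246/(((144 - 140)/(118 - 140))) - 113634/15120 = 307246/((4/(-22))) - 113634*1/15120 = 307246/((-1/22*4)) - 6313/840 = 307246/(-2/11) - 6313/840 = 307246*(-11/2) - 6313/840 = -1689853 - 6313/840 = -1419482833/840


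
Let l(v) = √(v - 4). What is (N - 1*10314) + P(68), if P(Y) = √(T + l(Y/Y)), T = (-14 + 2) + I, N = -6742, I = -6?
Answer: -17056 + √(-18 + I*√3) ≈ -17056.0 + 4.2475*I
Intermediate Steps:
T = -18 (T = (-14 + 2) - 6 = -12 - 6 = -18)
l(v) = √(-4 + v)
P(Y) = √(-18 + I*√3) (P(Y) = √(-18 + √(-4 + Y/Y)) = √(-18 + √(-4 + 1)) = √(-18 + √(-3)) = √(-18 + I*√3))
(N - 1*10314) + P(68) = (-6742 - 1*10314) + √(-18 + I*√3) = (-6742 - 10314) + √(-18 + I*√3) = -17056 + √(-18 + I*√3)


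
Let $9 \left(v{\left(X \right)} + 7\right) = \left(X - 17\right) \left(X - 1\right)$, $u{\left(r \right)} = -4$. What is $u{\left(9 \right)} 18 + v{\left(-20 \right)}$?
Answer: $\frac{22}{3} \approx 7.3333$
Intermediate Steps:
$v{\left(X \right)} = -7 + \frac{\left(-1 + X\right) \left(-17 + X\right)}{9}$ ($v{\left(X \right)} = -7 + \frac{\left(X - 17\right) \left(X - 1\right)}{9} = -7 + \frac{\left(-17 + X\right) \left(-1 + X\right)}{9} = -7 + \frac{\left(-1 + X\right) \left(-17 + X\right)}{9}$)
$u{\left(9 \right)} 18 + v{\left(-20 \right)} = \left(-4\right) 18 - \left(- \frac{314}{9} - \frac{400}{9}\right) = -72 + \left(- \frac{46}{9} + 40 + \frac{1}{9} \cdot 400\right) = -72 + \left(- \frac{46}{9} + 40 + \frac{400}{9}\right) = -72 + \frac{238}{3} = \frac{22}{3}$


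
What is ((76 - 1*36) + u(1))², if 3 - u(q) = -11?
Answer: 2916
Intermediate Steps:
u(q) = 14 (u(q) = 3 - 1*(-11) = 3 + 11 = 14)
((76 - 1*36) + u(1))² = ((76 - 1*36) + 14)² = ((76 - 36) + 14)² = (40 + 14)² = 54² = 2916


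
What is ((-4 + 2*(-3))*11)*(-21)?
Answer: 2310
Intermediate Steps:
((-4 + 2*(-3))*11)*(-21) = ((-4 - 6)*11)*(-21) = -10*11*(-21) = -110*(-21) = 2310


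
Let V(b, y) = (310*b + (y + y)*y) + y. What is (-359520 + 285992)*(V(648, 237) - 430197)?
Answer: 8583805776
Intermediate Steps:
V(b, y) = y + 2*y**2 + 310*b (V(b, y) = (310*b + (2*y)*y) + y = (310*b + 2*y**2) + y = (2*y**2 + 310*b) + y = y + 2*y**2 + 310*b)
(-359520 + 285992)*(V(648, 237) - 430197) = (-359520 + 285992)*((237 + 2*237**2 + 310*648) - 430197) = -73528*((237 + 2*56169 + 200880) - 430197) = -73528*((237 + 112338 + 200880) - 430197) = -73528*(313455 - 430197) = -73528*(-116742) = 8583805776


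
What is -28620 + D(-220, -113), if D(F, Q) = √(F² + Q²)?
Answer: -28620 + √61169 ≈ -28373.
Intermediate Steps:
-28620 + D(-220, -113) = -28620 + √((-220)² + (-113)²) = -28620 + √(48400 + 12769) = -28620 + √61169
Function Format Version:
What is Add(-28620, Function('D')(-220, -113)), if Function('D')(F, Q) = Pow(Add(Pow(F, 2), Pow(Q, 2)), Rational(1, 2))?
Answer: Add(-28620, Pow(61169, Rational(1, 2))) ≈ -28373.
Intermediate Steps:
Add(-28620, Function('D')(-220, -113)) = Add(-28620, Pow(Add(Pow(-220, 2), Pow(-113, 2)), Rational(1, 2))) = Add(-28620, Pow(Add(48400, 12769), Rational(1, 2))) = Add(-28620, Pow(61169, Rational(1, 2)))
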